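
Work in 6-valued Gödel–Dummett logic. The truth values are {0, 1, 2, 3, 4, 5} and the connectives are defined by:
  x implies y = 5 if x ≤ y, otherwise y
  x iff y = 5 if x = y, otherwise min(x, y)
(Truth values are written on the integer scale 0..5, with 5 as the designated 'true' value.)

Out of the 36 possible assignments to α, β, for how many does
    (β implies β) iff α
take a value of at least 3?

18

value 5: 6 assignments (counts)
value 4: 6 assignments (counts)
value 3: 6 assignments (counts)
value 2: 6 assignments
value 1: 6 assignments
value 0: 6 assignments
So 18 of the 36 assignments meet the threshold.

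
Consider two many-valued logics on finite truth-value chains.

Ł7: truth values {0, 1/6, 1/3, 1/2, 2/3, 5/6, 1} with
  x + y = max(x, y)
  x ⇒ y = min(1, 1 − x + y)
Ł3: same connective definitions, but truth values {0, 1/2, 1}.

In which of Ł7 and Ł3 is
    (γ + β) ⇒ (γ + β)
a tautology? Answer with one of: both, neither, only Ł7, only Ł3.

both

In Ł7: every assignment gives 1 — tautology.
In Ł3: every assignment gives 1 — tautology.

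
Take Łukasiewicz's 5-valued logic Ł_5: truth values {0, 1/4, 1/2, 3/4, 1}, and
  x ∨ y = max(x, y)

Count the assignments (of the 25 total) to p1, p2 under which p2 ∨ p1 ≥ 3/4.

16

value 1: 9 assignments (counts)
value 3/4: 7 assignments (counts)
value 1/2: 5 assignments
value 1/4: 3 assignments
value 0: 1 assignment
So 16 of the 25 assignments meet the threshold.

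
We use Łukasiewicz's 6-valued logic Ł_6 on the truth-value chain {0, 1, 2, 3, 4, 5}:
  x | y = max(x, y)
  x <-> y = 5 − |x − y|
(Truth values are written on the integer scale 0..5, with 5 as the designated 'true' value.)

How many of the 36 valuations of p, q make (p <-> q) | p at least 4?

23

value 5: 11 assignments (counts)
value 4: 12 assignments (counts)
value 3: 7 assignments
value 2: 3 assignments
value 1: 2 assignments
value 0: 1 assignment
So 23 of the 36 assignments meet the threshold.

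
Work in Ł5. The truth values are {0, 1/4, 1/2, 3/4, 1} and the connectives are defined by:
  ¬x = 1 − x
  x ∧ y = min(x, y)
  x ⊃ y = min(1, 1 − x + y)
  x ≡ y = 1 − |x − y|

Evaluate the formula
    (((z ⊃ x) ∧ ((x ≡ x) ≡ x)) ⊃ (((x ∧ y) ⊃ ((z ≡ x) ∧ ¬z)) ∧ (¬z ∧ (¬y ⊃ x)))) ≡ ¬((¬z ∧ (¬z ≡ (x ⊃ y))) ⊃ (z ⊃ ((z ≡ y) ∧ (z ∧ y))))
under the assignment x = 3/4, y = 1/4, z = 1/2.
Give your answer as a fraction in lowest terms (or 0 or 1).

z ⊃ x = 1/2 ⊃ 3/4 = 1
x ≡ x = 3/4 ≡ 3/4 = 1
(x ≡ x) ≡ x = 1 ≡ 3/4 = 3/4
(z ⊃ x) ∧ ((x ≡ x) ≡ x) = 1 ∧ 3/4 = 3/4
x ∧ y = 3/4 ∧ 1/4 = 1/4
z ≡ x = 1/2 ≡ 3/4 = 3/4
¬z = ¬1/2 = 1/2
(z ≡ x) ∧ ¬z = 3/4 ∧ 1/2 = 1/2
(x ∧ y) ⊃ ((z ≡ x) ∧ ¬z) = 1/4 ⊃ 1/2 = 1
¬z = ¬1/2 = 1/2
¬y = ¬1/4 = 3/4
¬y ⊃ x = 3/4 ⊃ 3/4 = 1
¬z ∧ (¬y ⊃ x) = 1/2 ∧ 1 = 1/2
((x ∧ y) ⊃ ((z ≡ x) ∧ ¬z)) ∧ (¬z ∧ (¬y ⊃ x)) = 1 ∧ 1/2 = 1/2
((z ⊃ x) ∧ ((x ≡ x) ≡ x)) ⊃ (((x ∧ y) ⊃ ((z ≡ x) ∧ ¬z)) ∧ (¬z ∧ (¬y ⊃ x))) = 3/4 ⊃ 1/2 = 3/4
¬z = ¬1/2 = 1/2
¬z = ¬1/2 = 1/2
x ⊃ y = 3/4 ⊃ 1/4 = 1/2
¬z ≡ (x ⊃ y) = 1/2 ≡ 1/2 = 1
¬z ∧ (¬z ≡ (x ⊃ y)) = 1/2 ∧ 1 = 1/2
z ≡ y = 1/2 ≡ 1/4 = 3/4
z ∧ y = 1/2 ∧ 1/4 = 1/4
(z ≡ y) ∧ (z ∧ y) = 3/4 ∧ 1/4 = 1/4
z ⊃ ((z ≡ y) ∧ (z ∧ y)) = 1/2 ⊃ 1/4 = 3/4
(¬z ∧ (¬z ≡ (x ⊃ y))) ⊃ (z ⊃ ((z ≡ y) ∧ (z ∧ y))) = 1/2 ⊃ 3/4 = 1
¬((¬z ∧ (¬z ≡ (x ⊃ y))) ⊃ (z ⊃ ((z ≡ y) ∧ (z ∧ y)))) = ¬1 = 0
(((z ⊃ x) ∧ ((x ≡ x) ≡ x)) ⊃ (((x ∧ y) ⊃ ((z ≡ x) ∧ ¬z)) ∧ (¬z ∧ (¬y ⊃ x)))) ≡ ¬((¬z ∧ (¬z ≡ (x ⊃ y))) ⊃ (z ⊃ ((z ≡ y) ∧ (z ∧ y)))) = 3/4 ≡ 0 = 1/4

1/4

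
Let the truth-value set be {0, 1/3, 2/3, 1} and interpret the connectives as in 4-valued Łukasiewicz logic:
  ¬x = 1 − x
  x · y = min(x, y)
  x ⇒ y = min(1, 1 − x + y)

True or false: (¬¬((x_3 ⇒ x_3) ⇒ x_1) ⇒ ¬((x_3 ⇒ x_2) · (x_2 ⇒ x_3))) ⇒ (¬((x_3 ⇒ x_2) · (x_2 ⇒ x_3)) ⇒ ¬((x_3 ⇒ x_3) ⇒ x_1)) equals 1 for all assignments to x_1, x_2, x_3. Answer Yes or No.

No

Counterexample: take x_1 = 1/3, x_2 = 0, x_3 = 1.
x_3 ⇒ x_3 = 1 ⇒ 1 = 1
(x_3 ⇒ x_3) ⇒ x_1 = 1 ⇒ 1/3 = 1/3
¬((x_3 ⇒ x_3) ⇒ x_1) = ¬1/3 = 2/3
¬¬((x_3 ⇒ x_3) ⇒ x_1) = ¬2/3 = 1/3
x_3 ⇒ x_2 = 1 ⇒ 0 = 0
x_2 ⇒ x_3 = 0 ⇒ 1 = 1
(x_3 ⇒ x_2) · (x_2 ⇒ x_3) = 0 · 1 = 0
¬((x_3 ⇒ x_2) · (x_2 ⇒ x_3)) = ¬0 = 1
¬¬((x_3 ⇒ x_3) ⇒ x_1) ⇒ ¬((x_3 ⇒ x_2) · (x_2 ⇒ x_3)) = 1/3 ⇒ 1 = 1
x_3 ⇒ x_2 = 1 ⇒ 0 = 0
x_2 ⇒ x_3 = 0 ⇒ 1 = 1
(x_3 ⇒ x_2) · (x_2 ⇒ x_3) = 0 · 1 = 0
¬((x_3 ⇒ x_2) · (x_2 ⇒ x_3)) = ¬0 = 1
x_3 ⇒ x_3 = 1 ⇒ 1 = 1
(x_3 ⇒ x_3) ⇒ x_1 = 1 ⇒ 1/3 = 1/3
¬((x_3 ⇒ x_3) ⇒ x_1) = ¬1/3 = 2/3
¬((x_3 ⇒ x_2) · (x_2 ⇒ x_3)) ⇒ ¬((x_3 ⇒ x_3) ⇒ x_1) = 1 ⇒ 2/3 = 2/3
(¬¬((x_3 ⇒ x_3) ⇒ x_1) ⇒ ¬((x_3 ⇒ x_2) · (x_2 ⇒ x_3))) ⇒ (¬((x_3 ⇒ x_2) · (x_2 ⇒ x_3)) ⇒ ¬((x_3 ⇒ x_3) ⇒ x_1)) = 1 ⇒ 2/3 = 2/3
This gives 2/3 ≠ 1.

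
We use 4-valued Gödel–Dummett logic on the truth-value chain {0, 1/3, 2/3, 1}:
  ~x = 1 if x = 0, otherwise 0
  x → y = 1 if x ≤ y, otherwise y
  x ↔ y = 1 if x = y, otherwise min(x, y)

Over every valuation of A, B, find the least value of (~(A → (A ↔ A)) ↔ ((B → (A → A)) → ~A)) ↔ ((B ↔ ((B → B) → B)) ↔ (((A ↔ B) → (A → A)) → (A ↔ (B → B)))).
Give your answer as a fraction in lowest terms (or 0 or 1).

Take A = 1/3, B = 0:
A ↔ A = 1/3 ↔ 1/3 = 1
A → (A ↔ A) = 1/3 → 1 = 1
~(A → (A ↔ A)) = ~1 = 0
A → A = 1/3 → 1/3 = 1
B → (A → A) = 0 → 1 = 1
~A = ~1/3 = 0
(B → (A → A)) → ~A = 1 → 0 = 0
~(A → (A ↔ A)) ↔ ((B → (A → A)) → ~A) = 0 ↔ 0 = 1
B → B = 0 → 0 = 1
(B → B) → B = 1 → 0 = 0
B ↔ ((B → B) → B) = 0 ↔ 0 = 1
A ↔ B = 1/3 ↔ 0 = 0
A → A = 1/3 → 1/3 = 1
(A ↔ B) → (A → A) = 0 → 1 = 1
B → B = 0 → 0 = 1
A ↔ (B → B) = 1/3 ↔ 1 = 1/3
((A ↔ B) → (A → A)) → (A ↔ (B → B)) = 1 → 1/3 = 1/3
(B ↔ ((B → B) → B)) ↔ (((A ↔ B) → (A → A)) → (A ↔ (B → B))) = 1 ↔ 1/3 = 1/3
(~(A → (A ↔ A)) ↔ ((B → (A → A)) → ~A)) ↔ ((B ↔ ((B → B) → B)) ↔ (((A ↔ B) → (A → A)) → (A ↔ (B → B)))) = 1 ↔ 1/3 = 1/3
No assignment yields a value below 1/3, so this is the minimum.

1/3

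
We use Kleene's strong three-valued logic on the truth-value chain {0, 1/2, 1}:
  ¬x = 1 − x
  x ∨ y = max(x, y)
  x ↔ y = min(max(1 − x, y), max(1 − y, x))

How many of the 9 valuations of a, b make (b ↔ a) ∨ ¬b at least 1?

a = 0, b = 0 ↦ 1  ≥
a = 0, b = 1/2 ↦ 1/2  <
a = 0, b = 1 ↦ 0  <
a = 1/2, b = 0 ↦ 1  ≥
a = 1/2, b = 1/2 ↦ 1/2  <
a = 1/2, b = 1 ↦ 1/2  <
a = 1, b = 0 ↦ 1  ≥
a = 1, b = 1/2 ↦ 1/2  <
a = 1, b = 1 ↦ 1  ≥
So 4 of the 9 assignments meet the threshold.

4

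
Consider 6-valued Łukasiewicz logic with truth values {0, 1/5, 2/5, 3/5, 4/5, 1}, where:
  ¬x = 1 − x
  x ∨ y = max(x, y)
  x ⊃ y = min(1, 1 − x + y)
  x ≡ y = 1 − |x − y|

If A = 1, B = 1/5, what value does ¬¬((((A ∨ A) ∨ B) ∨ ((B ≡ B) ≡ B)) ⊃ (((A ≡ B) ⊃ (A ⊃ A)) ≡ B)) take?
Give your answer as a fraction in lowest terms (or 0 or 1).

1/5

A ∨ A = 1 ∨ 1 = 1
(A ∨ A) ∨ B = 1 ∨ 1/5 = 1
B ≡ B = 1/5 ≡ 1/5 = 1
(B ≡ B) ≡ B = 1 ≡ 1/5 = 1/5
((A ∨ A) ∨ B) ∨ ((B ≡ B) ≡ B) = 1 ∨ 1/5 = 1
A ≡ B = 1 ≡ 1/5 = 1/5
A ⊃ A = 1 ⊃ 1 = 1
(A ≡ B) ⊃ (A ⊃ A) = 1/5 ⊃ 1 = 1
((A ≡ B) ⊃ (A ⊃ A)) ≡ B = 1 ≡ 1/5 = 1/5
(((A ∨ A) ∨ B) ∨ ((B ≡ B) ≡ B)) ⊃ (((A ≡ B) ⊃ (A ⊃ A)) ≡ B) = 1 ⊃ 1/5 = 1/5
¬((((A ∨ A) ∨ B) ∨ ((B ≡ B) ≡ B)) ⊃ (((A ≡ B) ⊃ (A ⊃ A)) ≡ B)) = ¬1/5 = 4/5
¬¬((((A ∨ A) ∨ B) ∨ ((B ≡ B) ≡ B)) ⊃ (((A ≡ B) ⊃ (A ⊃ A)) ≡ B)) = ¬4/5 = 1/5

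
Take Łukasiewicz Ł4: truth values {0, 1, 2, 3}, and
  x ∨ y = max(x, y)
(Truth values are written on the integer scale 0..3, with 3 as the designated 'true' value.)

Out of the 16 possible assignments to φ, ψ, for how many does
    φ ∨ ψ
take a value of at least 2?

12

φ = 0, ψ = 0 ↦ 0  <
φ = 0, ψ = 1 ↦ 1  <
φ = 0, ψ = 2 ↦ 2  ≥
φ = 0, ψ = 3 ↦ 3  ≥
φ = 1, ψ = 0 ↦ 1  <
φ = 1, ψ = 1 ↦ 1  <
φ = 1, ψ = 2 ↦ 2  ≥
φ = 1, ψ = 3 ↦ 3  ≥
φ = 2, ψ = 0 ↦ 2  ≥
φ = 2, ψ = 1 ↦ 2  ≥
φ = 2, ψ = 2 ↦ 2  ≥
φ = 2, ψ = 3 ↦ 3  ≥
φ = 3, ψ = 0 ↦ 3  ≥
φ = 3, ψ = 1 ↦ 3  ≥
φ = 3, ψ = 2 ↦ 3  ≥
φ = 3, ψ = 3 ↦ 3  ≥
So 12 of the 16 assignments meet the threshold.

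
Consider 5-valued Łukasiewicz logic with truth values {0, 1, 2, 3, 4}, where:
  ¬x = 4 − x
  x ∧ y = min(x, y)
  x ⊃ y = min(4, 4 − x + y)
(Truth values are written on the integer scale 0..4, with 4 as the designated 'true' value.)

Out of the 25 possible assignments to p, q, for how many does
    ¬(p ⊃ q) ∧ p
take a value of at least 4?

1

value 4: 1 assignment (counts)
value 3: 2 assignments
value 2: 3 assignments
value 1: 4 assignments
value 0: 15 assignments
So 1 of the 25 assignments meets the threshold.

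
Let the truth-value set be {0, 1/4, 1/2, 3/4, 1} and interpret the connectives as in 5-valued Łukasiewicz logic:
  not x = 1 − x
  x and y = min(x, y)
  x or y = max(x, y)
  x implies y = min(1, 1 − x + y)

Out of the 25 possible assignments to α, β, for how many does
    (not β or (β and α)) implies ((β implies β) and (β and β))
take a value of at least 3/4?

value 1: 15 assignments (counts)
value 1/2: 5 assignments
value 0: 5 assignments
So 15 of the 25 assignments meet the threshold.

15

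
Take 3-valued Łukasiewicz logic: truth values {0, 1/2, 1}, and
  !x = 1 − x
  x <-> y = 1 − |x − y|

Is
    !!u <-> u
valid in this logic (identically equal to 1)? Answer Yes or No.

Yes

u = 0 ↦ 1
u = 1/2 ↦ 1
u = 1 ↦ 1
Every assignment gives a value ≥ 1.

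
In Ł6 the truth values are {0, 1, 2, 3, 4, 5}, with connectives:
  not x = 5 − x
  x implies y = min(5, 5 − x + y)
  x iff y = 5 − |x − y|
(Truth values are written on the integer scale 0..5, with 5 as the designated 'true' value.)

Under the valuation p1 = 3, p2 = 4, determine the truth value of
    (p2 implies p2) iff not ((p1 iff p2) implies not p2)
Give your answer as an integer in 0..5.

p2 implies p2 = 4 implies 4 = 5
p1 iff p2 = 3 iff 4 = 4
not p2 = not 4 = 1
(p1 iff p2) implies not p2 = 4 implies 1 = 2
not ((p1 iff p2) implies not p2) = not 2 = 3
(p2 implies p2) iff not ((p1 iff p2) implies not p2) = 5 iff 3 = 3

3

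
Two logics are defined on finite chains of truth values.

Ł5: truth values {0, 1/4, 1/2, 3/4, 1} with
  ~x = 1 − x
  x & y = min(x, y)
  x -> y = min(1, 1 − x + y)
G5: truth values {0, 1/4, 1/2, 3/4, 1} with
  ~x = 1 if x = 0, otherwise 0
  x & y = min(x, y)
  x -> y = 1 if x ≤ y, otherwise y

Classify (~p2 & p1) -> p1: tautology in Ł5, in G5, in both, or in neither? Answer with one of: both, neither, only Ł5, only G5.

In Ł5: every assignment gives 1 — tautology.
In G5: every assignment gives 1 — tautology.

both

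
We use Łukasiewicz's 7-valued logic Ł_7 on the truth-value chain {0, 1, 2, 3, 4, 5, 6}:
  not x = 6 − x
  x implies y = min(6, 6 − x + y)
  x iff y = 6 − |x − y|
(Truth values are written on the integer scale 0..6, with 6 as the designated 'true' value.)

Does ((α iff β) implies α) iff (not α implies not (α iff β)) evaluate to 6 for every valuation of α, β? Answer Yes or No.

At α = 0, β = 3, for instance:
α iff β = 0 iff 3 = 3
(α iff β) implies α = 3 implies 0 = 3
not α = not 0 = 6
not (α iff β) = not 3 = 3
not α implies not (α iff β) = 6 implies 3 = 3
((α iff β) implies α) iff (not α implies not (α iff β)) = 3 iff 3 = 6
and checking the remaining 48 assignments likewise gives ≥ 6 in every case.

Yes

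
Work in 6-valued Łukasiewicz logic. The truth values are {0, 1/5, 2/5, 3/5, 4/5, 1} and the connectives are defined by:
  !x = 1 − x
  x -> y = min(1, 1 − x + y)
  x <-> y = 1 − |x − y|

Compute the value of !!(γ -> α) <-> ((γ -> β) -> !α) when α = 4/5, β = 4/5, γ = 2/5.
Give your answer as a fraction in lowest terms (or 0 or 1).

1/5

γ -> α = 2/5 -> 4/5 = 1
!(γ -> α) = !1 = 0
!!(γ -> α) = !0 = 1
γ -> β = 2/5 -> 4/5 = 1
!α = !4/5 = 1/5
(γ -> β) -> !α = 1 -> 1/5 = 1/5
!!(γ -> α) <-> ((γ -> β) -> !α) = 1 <-> 1/5 = 1/5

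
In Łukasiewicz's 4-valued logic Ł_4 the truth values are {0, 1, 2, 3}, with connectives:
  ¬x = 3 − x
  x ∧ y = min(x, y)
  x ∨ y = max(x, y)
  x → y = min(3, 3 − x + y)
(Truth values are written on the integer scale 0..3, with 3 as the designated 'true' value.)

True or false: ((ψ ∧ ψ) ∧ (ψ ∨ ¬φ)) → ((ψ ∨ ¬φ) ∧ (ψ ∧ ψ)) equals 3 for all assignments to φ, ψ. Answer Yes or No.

Yes

φ = 0, ψ = 0 ↦ 3
φ = 0, ψ = 1 ↦ 3
φ = 0, ψ = 2 ↦ 3
φ = 0, ψ = 3 ↦ 3
φ = 1, ψ = 0 ↦ 3
φ = 1, ψ = 1 ↦ 3
φ = 1, ψ = 2 ↦ 3
φ = 1, ψ = 3 ↦ 3
φ = 2, ψ = 0 ↦ 3
φ = 2, ψ = 1 ↦ 3
φ = 2, ψ = 2 ↦ 3
φ = 2, ψ = 3 ↦ 3
φ = 3, ψ = 0 ↦ 3
φ = 3, ψ = 1 ↦ 3
φ = 3, ψ = 2 ↦ 3
φ = 3, ψ = 3 ↦ 3
Every assignment gives a value ≥ 3.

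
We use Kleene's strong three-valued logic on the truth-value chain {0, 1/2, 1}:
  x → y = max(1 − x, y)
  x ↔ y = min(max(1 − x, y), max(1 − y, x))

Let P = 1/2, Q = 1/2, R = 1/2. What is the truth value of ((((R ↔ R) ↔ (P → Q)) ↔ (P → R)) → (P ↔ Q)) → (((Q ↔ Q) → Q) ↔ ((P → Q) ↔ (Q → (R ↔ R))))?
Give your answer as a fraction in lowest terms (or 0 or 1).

R ↔ R = 1/2 ↔ 1/2 = 1/2
P → Q = 1/2 → 1/2 = 1/2
(R ↔ R) ↔ (P → Q) = 1/2 ↔ 1/2 = 1/2
P → R = 1/2 → 1/2 = 1/2
((R ↔ R) ↔ (P → Q)) ↔ (P → R) = 1/2 ↔ 1/2 = 1/2
P ↔ Q = 1/2 ↔ 1/2 = 1/2
(((R ↔ R) ↔ (P → Q)) ↔ (P → R)) → (P ↔ Q) = 1/2 → 1/2 = 1/2
Q ↔ Q = 1/2 ↔ 1/2 = 1/2
(Q ↔ Q) → Q = 1/2 → 1/2 = 1/2
P → Q = 1/2 → 1/2 = 1/2
R ↔ R = 1/2 ↔ 1/2 = 1/2
Q → (R ↔ R) = 1/2 → 1/2 = 1/2
(P → Q) ↔ (Q → (R ↔ R)) = 1/2 ↔ 1/2 = 1/2
((Q ↔ Q) → Q) ↔ ((P → Q) ↔ (Q → (R ↔ R))) = 1/2 ↔ 1/2 = 1/2
((((R ↔ R) ↔ (P → Q)) ↔ (P → R)) → (P ↔ Q)) → (((Q ↔ Q) → Q) ↔ ((P → Q) ↔ (Q → (R ↔ R)))) = 1/2 → 1/2 = 1/2

1/2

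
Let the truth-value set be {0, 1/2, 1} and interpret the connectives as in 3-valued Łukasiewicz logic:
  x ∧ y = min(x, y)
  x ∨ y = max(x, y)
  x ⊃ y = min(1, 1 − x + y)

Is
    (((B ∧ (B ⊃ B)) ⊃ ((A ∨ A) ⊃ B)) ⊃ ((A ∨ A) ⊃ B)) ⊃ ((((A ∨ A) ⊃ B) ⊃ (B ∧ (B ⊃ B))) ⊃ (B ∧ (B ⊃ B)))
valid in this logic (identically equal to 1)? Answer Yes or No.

Yes

A = 0, B = 0 ↦ 1
A = 0, B = 1/2 ↦ 1
A = 0, B = 1 ↦ 1
A = 1/2, B = 0 ↦ 1
A = 1/2, B = 1/2 ↦ 1
A = 1/2, B = 1 ↦ 1
A = 1, B = 0 ↦ 1
A = 1, B = 1/2 ↦ 1
A = 1, B = 1 ↦ 1
Every assignment gives a value ≥ 1.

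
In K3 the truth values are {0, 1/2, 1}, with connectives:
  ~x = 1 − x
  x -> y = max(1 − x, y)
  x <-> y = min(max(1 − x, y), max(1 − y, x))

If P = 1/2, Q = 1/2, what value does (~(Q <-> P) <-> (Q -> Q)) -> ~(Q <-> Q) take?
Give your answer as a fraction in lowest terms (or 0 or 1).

1/2

Q <-> P = 1/2 <-> 1/2 = 1/2
~(Q <-> P) = ~1/2 = 1/2
Q -> Q = 1/2 -> 1/2 = 1/2
~(Q <-> P) <-> (Q -> Q) = 1/2 <-> 1/2 = 1/2
Q <-> Q = 1/2 <-> 1/2 = 1/2
~(Q <-> Q) = ~1/2 = 1/2
(~(Q <-> P) <-> (Q -> Q)) -> ~(Q <-> Q) = 1/2 -> 1/2 = 1/2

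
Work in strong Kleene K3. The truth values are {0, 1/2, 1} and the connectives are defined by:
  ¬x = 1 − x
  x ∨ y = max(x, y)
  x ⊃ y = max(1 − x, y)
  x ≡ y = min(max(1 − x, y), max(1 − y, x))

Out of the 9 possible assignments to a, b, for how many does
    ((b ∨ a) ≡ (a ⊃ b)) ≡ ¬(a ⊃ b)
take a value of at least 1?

a = 0, b = 0 ↦ 1  ≥
a = 0, b = 1/2 ↦ 1/2  <
a = 0, b = 1 ↦ 0  <
a = 1/2, b = 0 ↦ 1/2  <
a = 1/2, b = 1/2 ↦ 1/2  <
a = 1/2, b = 1 ↦ 0  <
a = 1, b = 0 ↦ 0  <
a = 1, b = 1/2 ↦ 1/2  <
a = 1, b = 1 ↦ 0  <
So 1 of the 9 assignments meets the threshold.

1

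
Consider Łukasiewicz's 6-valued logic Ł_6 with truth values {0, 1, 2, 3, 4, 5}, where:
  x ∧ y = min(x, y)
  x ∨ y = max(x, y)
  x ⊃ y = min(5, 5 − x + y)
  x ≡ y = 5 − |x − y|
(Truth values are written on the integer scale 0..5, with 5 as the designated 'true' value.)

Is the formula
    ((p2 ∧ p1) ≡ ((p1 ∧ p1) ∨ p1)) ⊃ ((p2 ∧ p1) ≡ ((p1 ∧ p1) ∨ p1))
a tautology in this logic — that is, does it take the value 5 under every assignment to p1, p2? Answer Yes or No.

Yes

At p1 = 4, p2 = 4, for instance:
p2 ∧ p1 = 4 ∧ 4 = 4
p1 ∧ p1 = 4 ∧ 4 = 4
(p1 ∧ p1) ∨ p1 = 4 ∨ 4 = 4
(p2 ∧ p1) ≡ ((p1 ∧ p1) ∨ p1) = 4 ≡ 4 = 5
((p2 ∧ p1) ≡ ((p1 ∧ p1) ∨ p1)) ⊃ ((p2 ∧ p1) ≡ ((p1 ∧ p1) ∨ p1)) = 5 ⊃ 5 = 5
and checking the remaining 35 assignments likewise gives ≥ 5 in every case.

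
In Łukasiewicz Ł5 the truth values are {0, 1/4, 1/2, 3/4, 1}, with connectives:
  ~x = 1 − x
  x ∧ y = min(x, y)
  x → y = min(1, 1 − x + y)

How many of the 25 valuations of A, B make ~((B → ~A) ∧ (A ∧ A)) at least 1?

value 1: 6 assignments (counts)
value 3/4: 7 assignments
value 1/2: 7 assignments
value 1/4: 4 assignments
value 0: 1 assignment
So 6 of the 25 assignments meet the threshold.

6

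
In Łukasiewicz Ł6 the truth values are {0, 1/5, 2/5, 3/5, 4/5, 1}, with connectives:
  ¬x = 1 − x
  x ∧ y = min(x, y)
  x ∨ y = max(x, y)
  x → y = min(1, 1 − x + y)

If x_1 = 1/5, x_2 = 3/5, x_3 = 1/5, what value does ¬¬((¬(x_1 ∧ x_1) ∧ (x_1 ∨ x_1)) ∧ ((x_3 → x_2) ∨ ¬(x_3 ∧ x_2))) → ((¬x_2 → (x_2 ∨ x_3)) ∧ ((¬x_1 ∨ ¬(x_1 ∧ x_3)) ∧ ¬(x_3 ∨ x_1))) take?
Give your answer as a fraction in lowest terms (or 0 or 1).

1

x_1 ∧ x_1 = 1/5 ∧ 1/5 = 1/5
¬(x_1 ∧ x_1) = ¬1/5 = 4/5
x_1 ∨ x_1 = 1/5 ∨ 1/5 = 1/5
¬(x_1 ∧ x_1) ∧ (x_1 ∨ x_1) = 4/5 ∧ 1/5 = 1/5
x_3 → x_2 = 1/5 → 3/5 = 1
x_3 ∧ x_2 = 1/5 ∧ 3/5 = 1/5
¬(x_3 ∧ x_2) = ¬1/5 = 4/5
(x_3 → x_2) ∨ ¬(x_3 ∧ x_2) = 1 ∨ 4/5 = 1
(¬(x_1 ∧ x_1) ∧ (x_1 ∨ x_1)) ∧ ((x_3 → x_2) ∨ ¬(x_3 ∧ x_2)) = 1/5 ∧ 1 = 1/5
¬((¬(x_1 ∧ x_1) ∧ (x_1 ∨ x_1)) ∧ ((x_3 → x_2) ∨ ¬(x_3 ∧ x_2))) = ¬1/5 = 4/5
¬¬((¬(x_1 ∧ x_1) ∧ (x_1 ∨ x_1)) ∧ ((x_3 → x_2) ∨ ¬(x_3 ∧ x_2))) = ¬4/5 = 1/5
¬x_2 = ¬3/5 = 2/5
x_2 ∨ x_3 = 3/5 ∨ 1/5 = 3/5
¬x_2 → (x_2 ∨ x_3) = 2/5 → 3/5 = 1
¬x_1 = ¬1/5 = 4/5
x_1 ∧ x_3 = 1/5 ∧ 1/5 = 1/5
¬(x_1 ∧ x_3) = ¬1/5 = 4/5
¬x_1 ∨ ¬(x_1 ∧ x_3) = 4/5 ∨ 4/5 = 4/5
x_3 ∨ x_1 = 1/5 ∨ 1/5 = 1/5
¬(x_3 ∨ x_1) = ¬1/5 = 4/5
(¬x_1 ∨ ¬(x_1 ∧ x_3)) ∧ ¬(x_3 ∨ x_1) = 4/5 ∧ 4/5 = 4/5
(¬x_2 → (x_2 ∨ x_3)) ∧ ((¬x_1 ∨ ¬(x_1 ∧ x_3)) ∧ ¬(x_3 ∨ x_1)) = 1 ∧ 4/5 = 4/5
¬¬((¬(x_1 ∧ x_1) ∧ (x_1 ∨ x_1)) ∧ ((x_3 → x_2) ∨ ¬(x_3 ∧ x_2))) → ((¬x_2 → (x_2 ∨ x_3)) ∧ ((¬x_1 ∨ ¬(x_1 ∧ x_3)) ∧ ¬(x_3 ∨ x_1))) = 1/5 → 4/5 = 1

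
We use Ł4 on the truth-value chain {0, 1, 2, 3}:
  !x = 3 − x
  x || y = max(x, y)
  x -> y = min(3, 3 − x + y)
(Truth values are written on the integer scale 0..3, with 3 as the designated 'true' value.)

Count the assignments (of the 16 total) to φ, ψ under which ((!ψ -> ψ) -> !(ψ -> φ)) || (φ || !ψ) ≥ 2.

15

φ = 0, ψ = 0 ↦ 3  ≥
φ = 0, ψ = 1 ↦ 2  ≥
φ = 0, ψ = 2 ↦ 2  ≥
φ = 0, ψ = 3 ↦ 3  ≥
φ = 1, ψ = 0 ↦ 3  ≥
φ = 1, ψ = 1 ↦ 2  ≥
φ = 1, ψ = 2 ↦ 1  <
φ = 1, ψ = 3 ↦ 2  ≥
φ = 2, ψ = 0 ↦ 3  ≥
φ = 2, ψ = 1 ↦ 2  ≥
φ = 2, ψ = 2 ↦ 2  ≥
φ = 2, ψ = 3 ↦ 2  ≥
φ = 3, ψ = 0 ↦ 3  ≥
φ = 3, ψ = 1 ↦ 3  ≥
φ = 3, ψ = 2 ↦ 3  ≥
φ = 3, ψ = 3 ↦ 3  ≥
So 15 of the 16 assignments meet the threshold.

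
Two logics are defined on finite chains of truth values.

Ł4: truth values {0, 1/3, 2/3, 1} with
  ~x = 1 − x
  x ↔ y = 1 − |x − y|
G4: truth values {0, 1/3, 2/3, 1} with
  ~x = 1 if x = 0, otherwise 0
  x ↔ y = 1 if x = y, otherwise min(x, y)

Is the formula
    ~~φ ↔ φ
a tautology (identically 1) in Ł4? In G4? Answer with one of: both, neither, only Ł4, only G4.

only Ł4

In Ł4: every assignment gives 1 — tautology.
In G4: at φ = 1/3 the value is 1/3 — not a tautology.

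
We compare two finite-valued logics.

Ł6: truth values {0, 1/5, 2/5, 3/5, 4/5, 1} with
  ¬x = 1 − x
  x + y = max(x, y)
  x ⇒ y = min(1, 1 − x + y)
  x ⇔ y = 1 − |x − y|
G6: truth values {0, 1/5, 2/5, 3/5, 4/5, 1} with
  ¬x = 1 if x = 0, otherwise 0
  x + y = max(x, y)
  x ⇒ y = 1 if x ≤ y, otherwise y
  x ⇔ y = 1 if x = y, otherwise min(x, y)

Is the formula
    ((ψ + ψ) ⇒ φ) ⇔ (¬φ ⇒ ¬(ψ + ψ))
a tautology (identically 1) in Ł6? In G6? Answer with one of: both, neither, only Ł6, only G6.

only Ł6

In Ł6: every assignment gives 1 — tautology.
In G6: at φ = 1/5, ψ = 2/5 the value is 1/5 — not a tautology.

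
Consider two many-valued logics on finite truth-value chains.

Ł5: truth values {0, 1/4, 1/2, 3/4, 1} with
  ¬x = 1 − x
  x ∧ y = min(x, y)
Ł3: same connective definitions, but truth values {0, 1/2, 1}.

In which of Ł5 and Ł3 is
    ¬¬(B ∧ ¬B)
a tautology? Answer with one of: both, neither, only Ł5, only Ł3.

In Ł5: at B = 0 the value is 0 — not a tautology.
In Ł3: at B = 0 the value is 0 — not a tautology.

neither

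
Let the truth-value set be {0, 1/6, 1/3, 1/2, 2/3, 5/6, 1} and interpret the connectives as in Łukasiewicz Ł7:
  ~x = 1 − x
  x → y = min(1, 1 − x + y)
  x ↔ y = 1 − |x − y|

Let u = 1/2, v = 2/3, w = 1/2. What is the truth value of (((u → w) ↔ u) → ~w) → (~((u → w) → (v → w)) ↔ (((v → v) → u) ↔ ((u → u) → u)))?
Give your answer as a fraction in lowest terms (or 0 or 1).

1/6

u → w = 1/2 → 1/2 = 1
(u → w) ↔ u = 1 ↔ 1/2 = 1/2
~w = ~1/2 = 1/2
((u → w) ↔ u) → ~w = 1/2 → 1/2 = 1
u → w = 1/2 → 1/2 = 1
v → w = 2/3 → 1/2 = 5/6
(u → w) → (v → w) = 1 → 5/6 = 5/6
~((u → w) → (v → w)) = ~5/6 = 1/6
v → v = 2/3 → 2/3 = 1
(v → v) → u = 1 → 1/2 = 1/2
u → u = 1/2 → 1/2 = 1
(u → u) → u = 1 → 1/2 = 1/2
((v → v) → u) ↔ ((u → u) → u) = 1/2 ↔ 1/2 = 1
~((u → w) → (v → w)) ↔ (((v → v) → u) ↔ ((u → u) → u)) = 1/6 ↔ 1 = 1/6
(((u → w) ↔ u) → ~w) → (~((u → w) → (v → w)) ↔ (((v → v) → u) ↔ ((u → u) → u))) = 1 → 1/6 = 1/6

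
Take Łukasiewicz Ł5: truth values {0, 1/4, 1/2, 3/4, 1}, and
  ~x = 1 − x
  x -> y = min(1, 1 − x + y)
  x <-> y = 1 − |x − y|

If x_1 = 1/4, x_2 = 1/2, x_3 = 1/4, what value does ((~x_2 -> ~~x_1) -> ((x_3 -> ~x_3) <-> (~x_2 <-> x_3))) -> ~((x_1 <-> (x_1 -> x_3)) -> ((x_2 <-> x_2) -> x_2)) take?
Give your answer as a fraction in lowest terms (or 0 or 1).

~x_2 = ~1/2 = 1/2
~x_1 = ~1/4 = 3/4
~~x_1 = ~3/4 = 1/4
~x_2 -> ~~x_1 = 1/2 -> 1/4 = 3/4
~x_3 = ~1/4 = 3/4
x_3 -> ~x_3 = 1/4 -> 3/4 = 1
~x_2 = ~1/2 = 1/2
~x_2 <-> x_3 = 1/2 <-> 1/4 = 3/4
(x_3 -> ~x_3) <-> (~x_2 <-> x_3) = 1 <-> 3/4 = 3/4
(~x_2 -> ~~x_1) -> ((x_3 -> ~x_3) <-> (~x_2 <-> x_3)) = 3/4 -> 3/4 = 1
x_1 -> x_3 = 1/4 -> 1/4 = 1
x_1 <-> (x_1 -> x_3) = 1/4 <-> 1 = 1/4
x_2 <-> x_2 = 1/2 <-> 1/2 = 1
(x_2 <-> x_2) -> x_2 = 1 -> 1/2 = 1/2
(x_1 <-> (x_1 -> x_3)) -> ((x_2 <-> x_2) -> x_2) = 1/4 -> 1/2 = 1
~((x_1 <-> (x_1 -> x_3)) -> ((x_2 <-> x_2) -> x_2)) = ~1 = 0
((~x_2 -> ~~x_1) -> ((x_3 -> ~x_3) <-> (~x_2 <-> x_3))) -> ~((x_1 <-> (x_1 -> x_3)) -> ((x_2 <-> x_2) -> x_2)) = 1 -> 0 = 0

0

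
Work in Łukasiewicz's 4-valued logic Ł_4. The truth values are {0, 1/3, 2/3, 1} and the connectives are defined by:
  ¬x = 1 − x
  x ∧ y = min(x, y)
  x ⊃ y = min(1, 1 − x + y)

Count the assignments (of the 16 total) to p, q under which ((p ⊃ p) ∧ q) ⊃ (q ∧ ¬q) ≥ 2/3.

12

p = 0, q = 0 ↦ 1  ≥
p = 0, q = 1/3 ↦ 1  ≥
p = 0, q = 2/3 ↦ 2/3  ≥
p = 0, q = 1 ↦ 0  <
p = 1/3, q = 0 ↦ 1  ≥
p = 1/3, q = 1/3 ↦ 1  ≥
p = 1/3, q = 2/3 ↦ 2/3  ≥
p = 1/3, q = 1 ↦ 0  <
p = 2/3, q = 0 ↦ 1  ≥
p = 2/3, q = 1/3 ↦ 1  ≥
p = 2/3, q = 2/3 ↦ 2/3  ≥
p = 2/3, q = 1 ↦ 0  <
p = 1, q = 0 ↦ 1  ≥
p = 1, q = 1/3 ↦ 1  ≥
p = 1, q = 2/3 ↦ 2/3  ≥
p = 1, q = 1 ↦ 0  <
So 12 of the 16 assignments meet the threshold.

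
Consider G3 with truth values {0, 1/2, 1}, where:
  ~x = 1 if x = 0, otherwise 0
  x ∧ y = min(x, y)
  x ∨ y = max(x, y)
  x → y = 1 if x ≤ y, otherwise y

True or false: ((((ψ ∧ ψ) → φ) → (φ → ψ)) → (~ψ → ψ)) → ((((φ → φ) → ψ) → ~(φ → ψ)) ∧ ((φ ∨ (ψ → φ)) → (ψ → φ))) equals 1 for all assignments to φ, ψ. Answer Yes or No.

No

Counterexample: take φ = 0, ψ = 1/2.
ψ ∧ ψ = 1/2 ∧ 1/2 = 1/2
(ψ ∧ ψ) → φ = 1/2 → 0 = 0
φ → ψ = 0 → 1/2 = 1
((ψ ∧ ψ) → φ) → (φ → ψ) = 0 → 1 = 1
~ψ = ~1/2 = 0
~ψ → ψ = 0 → 1/2 = 1
(((ψ ∧ ψ) → φ) → (φ → ψ)) → (~ψ → ψ) = 1 → 1 = 1
φ → φ = 0 → 0 = 1
(φ → φ) → ψ = 1 → 1/2 = 1/2
φ → ψ = 0 → 1/2 = 1
~(φ → ψ) = ~1 = 0
((φ → φ) → ψ) → ~(φ → ψ) = 1/2 → 0 = 0
ψ → φ = 1/2 → 0 = 0
φ ∨ (ψ → φ) = 0 ∨ 0 = 0
ψ → φ = 1/2 → 0 = 0
(φ ∨ (ψ → φ)) → (ψ → φ) = 0 → 0 = 1
(((φ → φ) → ψ) → ~(φ → ψ)) ∧ ((φ ∨ (ψ → φ)) → (ψ → φ)) = 0 ∧ 1 = 0
((((ψ ∧ ψ) → φ) → (φ → ψ)) → (~ψ → ψ)) → ((((φ → φ) → ψ) → ~(φ → ψ)) ∧ ((φ ∨ (ψ → φ)) → (ψ → φ))) = 1 → 0 = 0
This gives 0 ≠ 1.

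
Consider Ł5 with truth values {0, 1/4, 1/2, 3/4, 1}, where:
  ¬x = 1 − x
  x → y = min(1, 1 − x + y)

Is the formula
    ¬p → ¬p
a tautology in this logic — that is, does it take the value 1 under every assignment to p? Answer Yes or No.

Yes

p = 0 ↦ 1
p = 1/4 ↦ 1
p = 1/2 ↦ 1
p = 3/4 ↦ 1
p = 1 ↦ 1
Every assignment gives a value ≥ 1.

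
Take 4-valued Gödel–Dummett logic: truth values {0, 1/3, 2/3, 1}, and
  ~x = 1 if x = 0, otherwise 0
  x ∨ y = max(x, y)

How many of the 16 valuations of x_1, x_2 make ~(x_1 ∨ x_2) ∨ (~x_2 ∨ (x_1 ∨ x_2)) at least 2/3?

14

x_1 = 0, x_2 = 0 ↦ 1  ≥
x_1 = 0, x_2 = 1/3 ↦ 1/3  <
x_1 = 0, x_2 = 2/3 ↦ 2/3  ≥
x_1 = 0, x_2 = 1 ↦ 1  ≥
x_1 = 1/3, x_2 = 0 ↦ 1  ≥
x_1 = 1/3, x_2 = 1/3 ↦ 1/3  <
x_1 = 1/3, x_2 = 2/3 ↦ 2/3  ≥
x_1 = 1/3, x_2 = 1 ↦ 1  ≥
x_1 = 2/3, x_2 = 0 ↦ 1  ≥
x_1 = 2/3, x_2 = 1/3 ↦ 2/3  ≥
x_1 = 2/3, x_2 = 2/3 ↦ 2/3  ≥
x_1 = 2/3, x_2 = 1 ↦ 1  ≥
x_1 = 1, x_2 = 0 ↦ 1  ≥
x_1 = 1, x_2 = 1/3 ↦ 1  ≥
x_1 = 1, x_2 = 2/3 ↦ 1  ≥
x_1 = 1, x_2 = 1 ↦ 1  ≥
So 14 of the 16 assignments meet the threshold.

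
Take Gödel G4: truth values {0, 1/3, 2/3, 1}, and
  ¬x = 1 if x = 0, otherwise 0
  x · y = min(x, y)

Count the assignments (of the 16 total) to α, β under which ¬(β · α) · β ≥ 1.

α = 0, β = 0 ↦ 0  <
α = 0, β = 1/3 ↦ 1/3  <
α = 0, β = 2/3 ↦ 2/3  <
α = 0, β = 1 ↦ 1  ≥
α = 1/3, β = 0 ↦ 0  <
α = 1/3, β = 1/3 ↦ 0  <
α = 1/3, β = 2/3 ↦ 0  <
α = 1/3, β = 1 ↦ 0  <
α = 2/3, β = 0 ↦ 0  <
α = 2/3, β = 1/3 ↦ 0  <
α = 2/3, β = 2/3 ↦ 0  <
α = 2/3, β = 1 ↦ 0  <
α = 1, β = 0 ↦ 0  <
α = 1, β = 1/3 ↦ 0  <
α = 1, β = 2/3 ↦ 0  <
α = 1, β = 1 ↦ 0  <
So 1 of the 16 assignments meets the threshold.

1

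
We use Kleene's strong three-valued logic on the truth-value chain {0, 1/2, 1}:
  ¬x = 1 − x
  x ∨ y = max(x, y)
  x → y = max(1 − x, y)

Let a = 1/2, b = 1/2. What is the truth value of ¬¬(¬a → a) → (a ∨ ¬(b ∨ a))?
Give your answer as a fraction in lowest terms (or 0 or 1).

1/2

¬a = ¬1/2 = 1/2
¬a → a = 1/2 → 1/2 = 1/2
¬(¬a → a) = ¬1/2 = 1/2
¬¬(¬a → a) = ¬1/2 = 1/2
b ∨ a = 1/2 ∨ 1/2 = 1/2
¬(b ∨ a) = ¬1/2 = 1/2
a ∨ ¬(b ∨ a) = 1/2 ∨ 1/2 = 1/2
¬¬(¬a → a) → (a ∨ ¬(b ∨ a)) = 1/2 → 1/2 = 1/2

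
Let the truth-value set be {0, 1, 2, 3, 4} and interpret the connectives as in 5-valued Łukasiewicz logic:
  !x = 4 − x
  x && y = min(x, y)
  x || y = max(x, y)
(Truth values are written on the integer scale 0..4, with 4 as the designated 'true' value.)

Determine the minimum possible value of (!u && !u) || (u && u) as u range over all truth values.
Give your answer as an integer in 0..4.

2

Take u = 2:
!u = !2 = 2
!u = !2 = 2
!u && !u = 2 && 2 = 2
u && u = 2 && 2 = 2
(!u && !u) || (u && u) = 2 || 2 = 2
No assignment yields a value below 2, so this is the minimum.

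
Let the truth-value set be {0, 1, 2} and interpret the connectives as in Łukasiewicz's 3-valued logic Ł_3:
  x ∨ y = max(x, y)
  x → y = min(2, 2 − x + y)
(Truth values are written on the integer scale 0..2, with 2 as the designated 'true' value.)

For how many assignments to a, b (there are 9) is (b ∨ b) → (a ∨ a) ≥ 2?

6

a = 0, b = 0 ↦ 2  ≥
a = 0, b = 1 ↦ 1  <
a = 0, b = 2 ↦ 0  <
a = 1, b = 0 ↦ 2  ≥
a = 1, b = 1 ↦ 2  ≥
a = 1, b = 2 ↦ 1  <
a = 2, b = 0 ↦ 2  ≥
a = 2, b = 1 ↦ 2  ≥
a = 2, b = 2 ↦ 2  ≥
So 6 of the 9 assignments meet the threshold.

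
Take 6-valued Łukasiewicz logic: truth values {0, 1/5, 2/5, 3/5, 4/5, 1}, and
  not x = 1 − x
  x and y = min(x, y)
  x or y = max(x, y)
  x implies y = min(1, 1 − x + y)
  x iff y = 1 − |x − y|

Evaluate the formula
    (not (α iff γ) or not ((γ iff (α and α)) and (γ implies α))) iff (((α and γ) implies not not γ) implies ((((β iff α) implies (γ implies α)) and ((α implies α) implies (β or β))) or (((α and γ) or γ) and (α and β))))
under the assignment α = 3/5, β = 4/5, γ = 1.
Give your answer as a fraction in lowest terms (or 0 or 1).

α iff γ = 3/5 iff 1 = 3/5
not (α iff γ) = not 3/5 = 2/5
α and α = 3/5 and 3/5 = 3/5
γ iff (α and α) = 1 iff 3/5 = 3/5
γ implies α = 1 implies 3/5 = 3/5
(γ iff (α and α)) and (γ implies α) = 3/5 and 3/5 = 3/5
not ((γ iff (α and α)) and (γ implies α)) = not 3/5 = 2/5
not (α iff γ) or not ((γ iff (α and α)) and (γ implies α)) = 2/5 or 2/5 = 2/5
α and γ = 3/5 and 1 = 3/5
not γ = not 1 = 0
not not γ = not 0 = 1
(α and γ) implies not not γ = 3/5 implies 1 = 1
β iff α = 4/5 iff 3/5 = 4/5
γ implies α = 1 implies 3/5 = 3/5
(β iff α) implies (γ implies α) = 4/5 implies 3/5 = 4/5
α implies α = 3/5 implies 3/5 = 1
β or β = 4/5 or 4/5 = 4/5
(α implies α) implies (β or β) = 1 implies 4/5 = 4/5
((β iff α) implies (γ implies α)) and ((α implies α) implies (β or β)) = 4/5 and 4/5 = 4/5
α and γ = 3/5 and 1 = 3/5
(α and γ) or γ = 3/5 or 1 = 1
α and β = 3/5 and 4/5 = 3/5
((α and γ) or γ) and (α and β) = 1 and 3/5 = 3/5
(((β iff α) implies (γ implies α)) and ((α implies α) implies (β or β))) or (((α and γ) or γ) and (α and β)) = 4/5 or 3/5 = 4/5
((α and γ) implies not not γ) implies ((((β iff α) implies (γ implies α)) and ((α implies α) implies (β or β))) or (((α and γ) or γ) and (α and β))) = 1 implies 4/5 = 4/5
(not (α iff γ) or not ((γ iff (α and α)) and (γ implies α))) iff (((α and γ) implies not not γ) implies ((((β iff α) implies (γ implies α)) and ((α implies α) implies (β or β))) or (((α and γ) or γ) and (α and β)))) = 2/5 iff 4/5 = 3/5

3/5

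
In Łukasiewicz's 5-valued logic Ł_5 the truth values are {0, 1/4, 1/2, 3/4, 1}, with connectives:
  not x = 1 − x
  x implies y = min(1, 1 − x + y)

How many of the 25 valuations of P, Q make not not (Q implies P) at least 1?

15

value 1: 15 assignments (counts)
value 3/4: 4 assignments
value 1/2: 3 assignments
value 1/4: 2 assignments
value 0: 1 assignment
So 15 of the 25 assignments meet the threshold.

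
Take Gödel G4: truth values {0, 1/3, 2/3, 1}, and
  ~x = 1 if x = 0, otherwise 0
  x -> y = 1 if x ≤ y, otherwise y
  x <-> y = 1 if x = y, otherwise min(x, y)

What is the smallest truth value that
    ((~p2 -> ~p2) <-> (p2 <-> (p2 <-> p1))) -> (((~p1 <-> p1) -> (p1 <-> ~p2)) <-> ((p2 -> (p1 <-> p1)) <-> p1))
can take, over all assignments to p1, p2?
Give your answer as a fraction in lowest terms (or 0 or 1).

Take p1 = 1/3, p2 = 0:
~p2 = ~0 = 1
~p2 = ~0 = 1
~p2 -> ~p2 = 1 -> 1 = 1
p2 <-> p1 = 0 <-> 1/3 = 0
p2 <-> (p2 <-> p1) = 0 <-> 0 = 1
(~p2 -> ~p2) <-> (p2 <-> (p2 <-> p1)) = 1 <-> 1 = 1
~p1 = ~1/3 = 0
~p1 <-> p1 = 0 <-> 1/3 = 0
~p2 = ~0 = 1
p1 <-> ~p2 = 1/3 <-> 1 = 1/3
(~p1 <-> p1) -> (p1 <-> ~p2) = 0 -> 1/3 = 1
p1 <-> p1 = 1/3 <-> 1/3 = 1
p2 -> (p1 <-> p1) = 0 -> 1 = 1
(p2 -> (p1 <-> p1)) <-> p1 = 1 <-> 1/3 = 1/3
((~p1 <-> p1) -> (p1 <-> ~p2)) <-> ((p2 -> (p1 <-> p1)) <-> p1) = 1 <-> 1/3 = 1/3
((~p2 -> ~p2) <-> (p2 <-> (p2 <-> p1))) -> (((~p1 <-> p1) -> (p1 <-> ~p2)) <-> ((p2 -> (p1 <-> p1)) <-> p1)) = 1 -> 1/3 = 1/3
No assignment yields a value below 1/3, so this is the minimum.

1/3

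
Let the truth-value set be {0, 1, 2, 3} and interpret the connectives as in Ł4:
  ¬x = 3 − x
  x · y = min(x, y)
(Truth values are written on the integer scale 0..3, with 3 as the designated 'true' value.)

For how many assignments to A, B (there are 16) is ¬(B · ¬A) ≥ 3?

7

A = 0, B = 0 ↦ 3  ≥
A = 0, B = 1 ↦ 2  <
A = 0, B = 2 ↦ 1  <
A = 0, B = 3 ↦ 0  <
A = 1, B = 0 ↦ 3  ≥
A = 1, B = 1 ↦ 2  <
A = 1, B = 2 ↦ 1  <
A = 1, B = 3 ↦ 1  <
A = 2, B = 0 ↦ 3  ≥
A = 2, B = 1 ↦ 2  <
A = 2, B = 2 ↦ 2  <
A = 2, B = 3 ↦ 2  <
A = 3, B = 0 ↦ 3  ≥
A = 3, B = 1 ↦ 3  ≥
A = 3, B = 2 ↦ 3  ≥
A = 3, B = 3 ↦ 3  ≥
So 7 of the 16 assignments meet the threshold.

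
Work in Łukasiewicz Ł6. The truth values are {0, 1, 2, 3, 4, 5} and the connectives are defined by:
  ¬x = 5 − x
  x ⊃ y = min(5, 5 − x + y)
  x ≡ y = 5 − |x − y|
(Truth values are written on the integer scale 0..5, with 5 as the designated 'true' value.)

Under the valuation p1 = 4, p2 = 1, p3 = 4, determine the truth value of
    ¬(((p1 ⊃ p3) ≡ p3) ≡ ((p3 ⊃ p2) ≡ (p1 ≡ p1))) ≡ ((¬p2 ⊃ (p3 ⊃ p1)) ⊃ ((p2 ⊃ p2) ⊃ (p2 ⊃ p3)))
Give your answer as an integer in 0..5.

p1 ⊃ p3 = 4 ⊃ 4 = 5
(p1 ⊃ p3) ≡ p3 = 5 ≡ 4 = 4
p3 ⊃ p2 = 4 ⊃ 1 = 2
p1 ≡ p1 = 4 ≡ 4 = 5
(p3 ⊃ p2) ≡ (p1 ≡ p1) = 2 ≡ 5 = 2
((p1 ⊃ p3) ≡ p3) ≡ ((p3 ⊃ p2) ≡ (p1 ≡ p1)) = 4 ≡ 2 = 3
¬(((p1 ⊃ p3) ≡ p3) ≡ ((p3 ⊃ p2) ≡ (p1 ≡ p1))) = ¬3 = 2
¬p2 = ¬1 = 4
p3 ⊃ p1 = 4 ⊃ 4 = 5
¬p2 ⊃ (p3 ⊃ p1) = 4 ⊃ 5 = 5
p2 ⊃ p2 = 1 ⊃ 1 = 5
p2 ⊃ p3 = 1 ⊃ 4 = 5
(p2 ⊃ p2) ⊃ (p2 ⊃ p3) = 5 ⊃ 5 = 5
(¬p2 ⊃ (p3 ⊃ p1)) ⊃ ((p2 ⊃ p2) ⊃ (p2 ⊃ p3)) = 5 ⊃ 5 = 5
¬(((p1 ⊃ p3) ≡ p3) ≡ ((p3 ⊃ p2) ≡ (p1 ≡ p1))) ≡ ((¬p2 ⊃ (p3 ⊃ p1)) ⊃ ((p2 ⊃ p2) ⊃ (p2 ⊃ p3))) = 2 ≡ 5 = 2

2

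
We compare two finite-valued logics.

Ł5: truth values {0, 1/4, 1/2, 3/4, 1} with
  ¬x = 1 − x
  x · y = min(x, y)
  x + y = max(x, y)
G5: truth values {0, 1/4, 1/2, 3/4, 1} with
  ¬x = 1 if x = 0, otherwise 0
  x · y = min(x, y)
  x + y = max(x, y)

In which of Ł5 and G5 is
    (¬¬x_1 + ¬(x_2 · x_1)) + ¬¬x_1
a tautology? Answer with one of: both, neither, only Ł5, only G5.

In Ł5: at x_1 = 1/4, x_2 = 1/4 the value is 3/4 — not a tautology.
In G5: every assignment gives 1 — tautology.

only G5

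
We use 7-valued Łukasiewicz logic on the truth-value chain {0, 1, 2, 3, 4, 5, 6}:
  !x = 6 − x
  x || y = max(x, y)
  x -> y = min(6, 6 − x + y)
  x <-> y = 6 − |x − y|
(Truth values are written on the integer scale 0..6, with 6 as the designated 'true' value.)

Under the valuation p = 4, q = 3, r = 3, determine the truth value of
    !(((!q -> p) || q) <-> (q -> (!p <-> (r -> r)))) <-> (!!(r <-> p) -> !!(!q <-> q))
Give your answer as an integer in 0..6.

1

!q = !3 = 3
!q -> p = 3 -> 4 = 6
(!q -> p) || q = 6 || 3 = 6
!p = !4 = 2
r -> r = 3 -> 3 = 6
!p <-> (r -> r) = 2 <-> 6 = 2
q -> (!p <-> (r -> r)) = 3 -> 2 = 5
((!q -> p) || q) <-> (q -> (!p <-> (r -> r))) = 6 <-> 5 = 5
!(((!q -> p) || q) <-> (q -> (!p <-> (r -> r)))) = !5 = 1
r <-> p = 3 <-> 4 = 5
!(r <-> p) = !5 = 1
!!(r <-> p) = !1 = 5
!q = !3 = 3
!q <-> q = 3 <-> 3 = 6
!(!q <-> q) = !6 = 0
!!(!q <-> q) = !0 = 6
!!(r <-> p) -> !!(!q <-> q) = 5 -> 6 = 6
!(((!q -> p) || q) <-> (q -> (!p <-> (r -> r)))) <-> (!!(r <-> p) -> !!(!q <-> q)) = 1 <-> 6 = 1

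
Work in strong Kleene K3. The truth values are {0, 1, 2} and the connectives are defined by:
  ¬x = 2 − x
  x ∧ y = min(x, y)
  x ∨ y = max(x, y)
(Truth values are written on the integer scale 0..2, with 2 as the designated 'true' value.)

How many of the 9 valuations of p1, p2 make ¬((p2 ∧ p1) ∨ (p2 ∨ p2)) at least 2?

3

p1 = 0, p2 = 0 ↦ 2  ≥
p1 = 0, p2 = 1 ↦ 1  <
p1 = 0, p2 = 2 ↦ 0  <
p1 = 1, p2 = 0 ↦ 2  ≥
p1 = 1, p2 = 1 ↦ 1  <
p1 = 1, p2 = 2 ↦ 0  <
p1 = 2, p2 = 0 ↦ 2  ≥
p1 = 2, p2 = 1 ↦ 1  <
p1 = 2, p2 = 2 ↦ 0  <
So 3 of the 9 assignments meet the threshold.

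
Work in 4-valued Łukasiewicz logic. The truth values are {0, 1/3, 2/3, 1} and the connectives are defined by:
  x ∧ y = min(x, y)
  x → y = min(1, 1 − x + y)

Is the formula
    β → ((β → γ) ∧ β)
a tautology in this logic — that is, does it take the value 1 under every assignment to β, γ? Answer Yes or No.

Counterexample: take β = 2/3, γ = 0.
β → γ = 2/3 → 0 = 1/3
(β → γ) ∧ β = 1/3 ∧ 2/3 = 1/3
β → ((β → γ) ∧ β) = 2/3 → 1/3 = 2/3
This gives 2/3 ≠ 1.

No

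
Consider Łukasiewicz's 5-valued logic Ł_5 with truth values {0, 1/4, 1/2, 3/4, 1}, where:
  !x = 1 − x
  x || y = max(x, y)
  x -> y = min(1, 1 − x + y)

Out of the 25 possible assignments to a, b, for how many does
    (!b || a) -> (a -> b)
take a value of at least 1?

17

value 1: 17 assignments (counts)
value 3/4: 3 assignments
value 1/2: 2 assignments
value 1/4: 2 assignments
value 0: 1 assignment
So 17 of the 25 assignments meet the threshold.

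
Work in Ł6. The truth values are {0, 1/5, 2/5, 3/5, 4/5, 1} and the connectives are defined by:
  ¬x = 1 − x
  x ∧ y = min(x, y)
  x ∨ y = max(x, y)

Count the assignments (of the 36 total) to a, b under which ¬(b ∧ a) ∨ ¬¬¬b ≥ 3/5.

value 1: 11 assignments (counts)
value 4/5: 9 assignments (counts)
value 3/5: 7 assignments (counts)
value 2/5: 5 assignments
value 1/5: 3 assignments
value 0: 1 assignment
So 27 of the 36 assignments meet the threshold.

27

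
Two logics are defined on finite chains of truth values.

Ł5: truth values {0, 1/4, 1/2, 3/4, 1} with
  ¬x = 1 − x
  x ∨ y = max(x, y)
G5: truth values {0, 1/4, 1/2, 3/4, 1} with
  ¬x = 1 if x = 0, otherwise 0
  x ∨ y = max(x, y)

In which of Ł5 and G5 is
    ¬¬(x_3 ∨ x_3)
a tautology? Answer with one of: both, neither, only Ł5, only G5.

In Ł5: at x_3 = 0 the value is 0 — not a tautology.
In G5: at x_3 = 0 the value is 0 — not a tautology.

neither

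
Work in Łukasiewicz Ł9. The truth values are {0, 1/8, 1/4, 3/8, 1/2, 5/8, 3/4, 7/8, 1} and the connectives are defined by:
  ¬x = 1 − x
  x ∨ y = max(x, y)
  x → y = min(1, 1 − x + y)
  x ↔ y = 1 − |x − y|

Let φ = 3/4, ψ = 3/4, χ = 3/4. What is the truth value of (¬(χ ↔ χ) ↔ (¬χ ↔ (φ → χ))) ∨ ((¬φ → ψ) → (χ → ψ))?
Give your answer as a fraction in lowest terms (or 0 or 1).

χ ↔ χ = 3/4 ↔ 3/4 = 1
¬(χ ↔ χ) = ¬1 = 0
¬χ = ¬3/4 = 1/4
φ → χ = 3/4 → 3/4 = 1
¬χ ↔ (φ → χ) = 1/4 ↔ 1 = 1/4
¬(χ ↔ χ) ↔ (¬χ ↔ (φ → χ)) = 0 ↔ 1/4 = 3/4
¬φ = ¬3/4 = 1/4
¬φ → ψ = 1/4 → 3/4 = 1
χ → ψ = 3/4 → 3/4 = 1
(¬φ → ψ) → (χ → ψ) = 1 → 1 = 1
(¬(χ ↔ χ) ↔ (¬χ ↔ (φ → χ))) ∨ ((¬φ → ψ) → (χ → ψ)) = 3/4 ∨ 1 = 1

1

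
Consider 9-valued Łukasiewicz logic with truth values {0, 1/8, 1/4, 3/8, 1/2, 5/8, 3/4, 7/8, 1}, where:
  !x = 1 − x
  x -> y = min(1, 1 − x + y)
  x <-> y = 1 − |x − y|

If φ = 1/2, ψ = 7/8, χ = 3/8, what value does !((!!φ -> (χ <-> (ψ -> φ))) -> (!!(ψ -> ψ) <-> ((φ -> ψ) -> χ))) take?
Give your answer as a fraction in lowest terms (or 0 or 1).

!φ = !1/2 = 1/2
!!φ = !1/2 = 1/2
ψ -> φ = 7/8 -> 1/2 = 5/8
χ <-> (ψ -> φ) = 3/8 <-> 5/8 = 3/4
!!φ -> (χ <-> (ψ -> φ)) = 1/2 -> 3/4 = 1
ψ -> ψ = 7/8 -> 7/8 = 1
!(ψ -> ψ) = !1 = 0
!!(ψ -> ψ) = !0 = 1
φ -> ψ = 1/2 -> 7/8 = 1
(φ -> ψ) -> χ = 1 -> 3/8 = 3/8
!!(ψ -> ψ) <-> ((φ -> ψ) -> χ) = 1 <-> 3/8 = 3/8
(!!φ -> (χ <-> (ψ -> φ))) -> (!!(ψ -> ψ) <-> ((φ -> ψ) -> χ)) = 1 -> 3/8 = 3/8
!((!!φ -> (χ <-> (ψ -> φ))) -> (!!(ψ -> ψ) <-> ((φ -> ψ) -> χ))) = !3/8 = 5/8

5/8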